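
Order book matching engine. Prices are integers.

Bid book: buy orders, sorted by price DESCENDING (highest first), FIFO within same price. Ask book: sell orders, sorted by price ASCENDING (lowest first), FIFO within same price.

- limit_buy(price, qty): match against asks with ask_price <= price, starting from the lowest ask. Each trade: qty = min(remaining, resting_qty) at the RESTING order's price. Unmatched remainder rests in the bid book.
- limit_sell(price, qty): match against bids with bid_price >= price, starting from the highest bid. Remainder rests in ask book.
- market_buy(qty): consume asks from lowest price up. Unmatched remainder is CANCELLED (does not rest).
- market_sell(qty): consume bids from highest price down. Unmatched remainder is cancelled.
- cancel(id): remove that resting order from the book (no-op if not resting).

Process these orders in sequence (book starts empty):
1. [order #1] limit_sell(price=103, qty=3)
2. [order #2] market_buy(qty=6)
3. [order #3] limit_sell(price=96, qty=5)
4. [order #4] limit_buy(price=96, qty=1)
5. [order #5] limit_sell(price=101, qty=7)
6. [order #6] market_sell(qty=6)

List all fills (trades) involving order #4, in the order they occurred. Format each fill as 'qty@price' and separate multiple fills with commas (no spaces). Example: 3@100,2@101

Answer: 1@96

Derivation:
After op 1 [order #1] limit_sell(price=103, qty=3): fills=none; bids=[-] asks=[#1:3@103]
After op 2 [order #2] market_buy(qty=6): fills=#2x#1:3@103; bids=[-] asks=[-]
After op 3 [order #3] limit_sell(price=96, qty=5): fills=none; bids=[-] asks=[#3:5@96]
After op 4 [order #4] limit_buy(price=96, qty=1): fills=#4x#3:1@96; bids=[-] asks=[#3:4@96]
After op 5 [order #5] limit_sell(price=101, qty=7): fills=none; bids=[-] asks=[#3:4@96 #5:7@101]
After op 6 [order #6] market_sell(qty=6): fills=none; bids=[-] asks=[#3:4@96 #5:7@101]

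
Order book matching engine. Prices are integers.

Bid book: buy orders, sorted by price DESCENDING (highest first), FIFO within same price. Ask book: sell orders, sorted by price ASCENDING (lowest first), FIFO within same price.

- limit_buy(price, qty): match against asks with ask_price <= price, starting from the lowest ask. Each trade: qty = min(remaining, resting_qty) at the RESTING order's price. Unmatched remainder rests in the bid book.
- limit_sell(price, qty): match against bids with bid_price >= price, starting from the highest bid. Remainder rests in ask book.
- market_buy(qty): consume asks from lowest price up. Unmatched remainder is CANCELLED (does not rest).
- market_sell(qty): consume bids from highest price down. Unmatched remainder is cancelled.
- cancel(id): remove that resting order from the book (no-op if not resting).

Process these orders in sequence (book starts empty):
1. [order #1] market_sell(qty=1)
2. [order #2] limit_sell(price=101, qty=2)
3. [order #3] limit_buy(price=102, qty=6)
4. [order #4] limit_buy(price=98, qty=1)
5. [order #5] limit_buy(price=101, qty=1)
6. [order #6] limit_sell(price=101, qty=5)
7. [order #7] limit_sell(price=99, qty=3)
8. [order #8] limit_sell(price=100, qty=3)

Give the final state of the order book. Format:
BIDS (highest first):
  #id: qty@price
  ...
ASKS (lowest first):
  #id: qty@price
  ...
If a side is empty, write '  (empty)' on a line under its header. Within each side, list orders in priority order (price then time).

After op 1 [order #1] market_sell(qty=1): fills=none; bids=[-] asks=[-]
After op 2 [order #2] limit_sell(price=101, qty=2): fills=none; bids=[-] asks=[#2:2@101]
After op 3 [order #3] limit_buy(price=102, qty=6): fills=#3x#2:2@101; bids=[#3:4@102] asks=[-]
After op 4 [order #4] limit_buy(price=98, qty=1): fills=none; bids=[#3:4@102 #4:1@98] asks=[-]
After op 5 [order #5] limit_buy(price=101, qty=1): fills=none; bids=[#3:4@102 #5:1@101 #4:1@98] asks=[-]
After op 6 [order #6] limit_sell(price=101, qty=5): fills=#3x#6:4@102 #5x#6:1@101; bids=[#4:1@98] asks=[-]
After op 7 [order #7] limit_sell(price=99, qty=3): fills=none; bids=[#4:1@98] asks=[#7:3@99]
After op 8 [order #8] limit_sell(price=100, qty=3): fills=none; bids=[#4:1@98] asks=[#7:3@99 #8:3@100]

Answer: BIDS (highest first):
  #4: 1@98
ASKS (lowest first):
  #7: 3@99
  #8: 3@100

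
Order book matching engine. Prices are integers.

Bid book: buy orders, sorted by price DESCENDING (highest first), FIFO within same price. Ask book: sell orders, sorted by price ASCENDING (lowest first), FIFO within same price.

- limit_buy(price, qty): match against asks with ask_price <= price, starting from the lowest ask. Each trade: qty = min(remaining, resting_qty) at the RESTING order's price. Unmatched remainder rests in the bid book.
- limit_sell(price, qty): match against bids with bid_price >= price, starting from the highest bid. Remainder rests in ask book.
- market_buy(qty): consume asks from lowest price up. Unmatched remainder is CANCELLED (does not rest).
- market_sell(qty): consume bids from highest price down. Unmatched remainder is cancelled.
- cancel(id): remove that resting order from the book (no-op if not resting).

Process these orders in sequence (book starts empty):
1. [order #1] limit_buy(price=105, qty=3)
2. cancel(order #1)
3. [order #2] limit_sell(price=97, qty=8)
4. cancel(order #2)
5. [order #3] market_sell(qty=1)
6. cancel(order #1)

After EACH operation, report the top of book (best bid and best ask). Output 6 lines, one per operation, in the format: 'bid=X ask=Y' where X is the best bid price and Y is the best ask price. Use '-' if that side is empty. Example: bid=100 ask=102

Answer: bid=105 ask=-
bid=- ask=-
bid=- ask=97
bid=- ask=-
bid=- ask=-
bid=- ask=-

Derivation:
After op 1 [order #1] limit_buy(price=105, qty=3): fills=none; bids=[#1:3@105] asks=[-]
After op 2 cancel(order #1): fills=none; bids=[-] asks=[-]
After op 3 [order #2] limit_sell(price=97, qty=8): fills=none; bids=[-] asks=[#2:8@97]
After op 4 cancel(order #2): fills=none; bids=[-] asks=[-]
After op 5 [order #3] market_sell(qty=1): fills=none; bids=[-] asks=[-]
After op 6 cancel(order #1): fills=none; bids=[-] asks=[-]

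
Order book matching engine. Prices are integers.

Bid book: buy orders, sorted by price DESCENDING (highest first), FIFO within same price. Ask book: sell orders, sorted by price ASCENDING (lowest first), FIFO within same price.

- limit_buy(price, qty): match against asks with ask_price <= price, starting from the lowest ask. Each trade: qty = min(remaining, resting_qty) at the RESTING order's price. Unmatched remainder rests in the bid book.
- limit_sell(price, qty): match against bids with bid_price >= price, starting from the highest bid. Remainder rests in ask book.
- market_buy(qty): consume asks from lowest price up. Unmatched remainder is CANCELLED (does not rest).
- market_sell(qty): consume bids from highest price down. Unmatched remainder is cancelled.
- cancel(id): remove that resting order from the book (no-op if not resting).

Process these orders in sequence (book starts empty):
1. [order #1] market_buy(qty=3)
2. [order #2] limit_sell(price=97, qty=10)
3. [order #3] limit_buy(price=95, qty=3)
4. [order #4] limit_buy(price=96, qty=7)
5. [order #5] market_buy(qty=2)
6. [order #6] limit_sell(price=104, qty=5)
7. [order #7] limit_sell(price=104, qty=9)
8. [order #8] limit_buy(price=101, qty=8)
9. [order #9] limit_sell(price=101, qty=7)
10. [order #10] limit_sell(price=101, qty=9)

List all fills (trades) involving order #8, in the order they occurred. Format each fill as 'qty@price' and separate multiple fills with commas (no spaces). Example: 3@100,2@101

Answer: 8@97

Derivation:
After op 1 [order #1] market_buy(qty=3): fills=none; bids=[-] asks=[-]
After op 2 [order #2] limit_sell(price=97, qty=10): fills=none; bids=[-] asks=[#2:10@97]
After op 3 [order #3] limit_buy(price=95, qty=3): fills=none; bids=[#3:3@95] asks=[#2:10@97]
After op 4 [order #4] limit_buy(price=96, qty=7): fills=none; bids=[#4:7@96 #3:3@95] asks=[#2:10@97]
After op 5 [order #5] market_buy(qty=2): fills=#5x#2:2@97; bids=[#4:7@96 #3:3@95] asks=[#2:8@97]
After op 6 [order #6] limit_sell(price=104, qty=5): fills=none; bids=[#4:7@96 #3:3@95] asks=[#2:8@97 #6:5@104]
After op 7 [order #7] limit_sell(price=104, qty=9): fills=none; bids=[#4:7@96 #3:3@95] asks=[#2:8@97 #6:5@104 #7:9@104]
After op 8 [order #8] limit_buy(price=101, qty=8): fills=#8x#2:8@97; bids=[#4:7@96 #3:3@95] asks=[#6:5@104 #7:9@104]
After op 9 [order #9] limit_sell(price=101, qty=7): fills=none; bids=[#4:7@96 #3:3@95] asks=[#9:7@101 #6:5@104 #7:9@104]
After op 10 [order #10] limit_sell(price=101, qty=9): fills=none; bids=[#4:7@96 #3:3@95] asks=[#9:7@101 #10:9@101 #6:5@104 #7:9@104]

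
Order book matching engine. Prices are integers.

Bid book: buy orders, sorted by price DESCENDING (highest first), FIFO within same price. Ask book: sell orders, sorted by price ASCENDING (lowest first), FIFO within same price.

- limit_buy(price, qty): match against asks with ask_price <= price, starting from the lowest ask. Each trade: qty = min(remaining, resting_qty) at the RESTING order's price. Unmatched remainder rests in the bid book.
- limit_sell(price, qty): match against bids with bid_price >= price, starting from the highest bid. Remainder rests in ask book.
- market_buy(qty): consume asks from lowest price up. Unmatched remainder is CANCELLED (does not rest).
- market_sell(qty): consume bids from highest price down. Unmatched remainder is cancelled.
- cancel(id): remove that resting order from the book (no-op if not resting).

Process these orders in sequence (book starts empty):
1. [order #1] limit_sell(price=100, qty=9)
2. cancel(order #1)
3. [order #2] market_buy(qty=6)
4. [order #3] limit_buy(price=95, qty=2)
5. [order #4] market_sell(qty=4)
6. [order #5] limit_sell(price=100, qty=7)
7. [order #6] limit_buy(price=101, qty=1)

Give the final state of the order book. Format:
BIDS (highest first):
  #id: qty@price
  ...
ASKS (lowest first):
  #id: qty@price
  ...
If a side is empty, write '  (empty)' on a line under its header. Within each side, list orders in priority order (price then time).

Answer: BIDS (highest first):
  (empty)
ASKS (lowest first):
  #5: 6@100

Derivation:
After op 1 [order #1] limit_sell(price=100, qty=9): fills=none; bids=[-] asks=[#1:9@100]
After op 2 cancel(order #1): fills=none; bids=[-] asks=[-]
After op 3 [order #2] market_buy(qty=6): fills=none; bids=[-] asks=[-]
After op 4 [order #3] limit_buy(price=95, qty=2): fills=none; bids=[#3:2@95] asks=[-]
After op 5 [order #4] market_sell(qty=4): fills=#3x#4:2@95; bids=[-] asks=[-]
After op 6 [order #5] limit_sell(price=100, qty=7): fills=none; bids=[-] asks=[#5:7@100]
After op 7 [order #6] limit_buy(price=101, qty=1): fills=#6x#5:1@100; bids=[-] asks=[#5:6@100]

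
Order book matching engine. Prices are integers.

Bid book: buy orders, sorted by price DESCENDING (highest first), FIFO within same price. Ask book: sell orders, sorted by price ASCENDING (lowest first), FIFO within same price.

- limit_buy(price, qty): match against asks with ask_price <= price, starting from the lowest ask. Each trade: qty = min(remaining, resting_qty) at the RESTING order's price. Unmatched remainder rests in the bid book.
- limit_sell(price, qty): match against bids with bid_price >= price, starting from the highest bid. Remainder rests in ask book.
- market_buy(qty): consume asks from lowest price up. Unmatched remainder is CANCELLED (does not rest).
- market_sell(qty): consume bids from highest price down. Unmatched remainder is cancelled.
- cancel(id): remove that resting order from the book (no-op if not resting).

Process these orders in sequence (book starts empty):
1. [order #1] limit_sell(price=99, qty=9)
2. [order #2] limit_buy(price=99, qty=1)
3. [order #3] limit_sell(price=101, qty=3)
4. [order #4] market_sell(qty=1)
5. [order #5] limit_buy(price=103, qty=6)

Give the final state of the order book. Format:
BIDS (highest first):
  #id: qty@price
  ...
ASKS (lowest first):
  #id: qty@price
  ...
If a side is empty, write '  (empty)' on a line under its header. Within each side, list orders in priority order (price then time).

Answer: BIDS (highest first):
  (empty)
ASKS (lowest first):
  #1: 2@99
  #3: 3@101

Derivation:
After op 1 [order #1] limit_sell(price=99, qty=9): fills=none; bids=[-] asks=[#1:9@99]
After op 2 [order #2] limit_buy(price=99, qty=1): fills=#2x#1:1@99; bids=[-] asks=[#1:8@99]
After op 3 [order #3] limit_sell(price=101, qty=3): fills=none; bids=[-] asks=[#1:8@99 #3:3@101]
After op 4 [order #4] market_sell(qty=1): fills=none; bids=[-] asks=[#1:8@99 #3:3@101]
After op 5 [order #5] limit_buy(price=103, qty=6): fills=#5x#1:6@99; bids=[-] asks=[#1:2@99 #3:3@101]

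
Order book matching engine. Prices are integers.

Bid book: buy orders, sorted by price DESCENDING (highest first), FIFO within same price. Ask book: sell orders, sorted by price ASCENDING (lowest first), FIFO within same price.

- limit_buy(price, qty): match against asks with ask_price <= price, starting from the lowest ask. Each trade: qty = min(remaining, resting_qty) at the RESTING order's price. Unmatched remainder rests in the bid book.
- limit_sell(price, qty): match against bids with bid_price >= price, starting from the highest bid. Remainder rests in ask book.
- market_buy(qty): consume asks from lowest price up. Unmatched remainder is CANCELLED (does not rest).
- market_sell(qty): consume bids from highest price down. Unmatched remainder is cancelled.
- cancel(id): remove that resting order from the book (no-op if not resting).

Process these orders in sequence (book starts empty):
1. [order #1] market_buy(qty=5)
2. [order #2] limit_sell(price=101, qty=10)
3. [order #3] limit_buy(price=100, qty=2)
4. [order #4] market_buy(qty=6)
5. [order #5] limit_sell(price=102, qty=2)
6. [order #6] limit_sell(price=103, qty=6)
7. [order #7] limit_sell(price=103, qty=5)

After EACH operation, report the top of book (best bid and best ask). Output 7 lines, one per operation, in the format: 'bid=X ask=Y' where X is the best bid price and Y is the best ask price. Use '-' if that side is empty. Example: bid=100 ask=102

Answer: bid=- ask=-
bid=- ask=101
bid=100 ask=101
bid=100 ask=101
bid=100 ask=101
bid=100 ask=101
bid=100 ask=101

Derivation:
After op 1 [order #1] market_buy(qty=5): fills=none; bids=[-] asks=[-]
After op 2 [order #2] limit_sell(price=101, qty=10): fills=none; bids=[-] asks=[#2:10@101]
After op 3 [order #3] limit_buy(price=100, qty=2): fills=none; bids=[#3:2@100] asks=[#2:10@101]
After op 4 [order #4] market_buy(qty=6): fills=#4x#2:6@101; bids=[#3:2@100] asks=[#2:4@101]
After op 5 [order #5] limit_sell(price=102, qty=2): fills=none; bids=[#3:2@100] asks=[#2:4@101 #5:2@102]
After op 6 [order #6] limit_sell(price=103, qty=6): fills=none; bids=[#3:2@100] asks=[#2:4@101 #5:2@102 #6:6@103]
After op 7 [order #7] limit_sell(price=103, qty=5): fills=none; bids=[#3:2@100] asks=[#2:4@101 #5:2@102 #6:6@103 #7:5@103]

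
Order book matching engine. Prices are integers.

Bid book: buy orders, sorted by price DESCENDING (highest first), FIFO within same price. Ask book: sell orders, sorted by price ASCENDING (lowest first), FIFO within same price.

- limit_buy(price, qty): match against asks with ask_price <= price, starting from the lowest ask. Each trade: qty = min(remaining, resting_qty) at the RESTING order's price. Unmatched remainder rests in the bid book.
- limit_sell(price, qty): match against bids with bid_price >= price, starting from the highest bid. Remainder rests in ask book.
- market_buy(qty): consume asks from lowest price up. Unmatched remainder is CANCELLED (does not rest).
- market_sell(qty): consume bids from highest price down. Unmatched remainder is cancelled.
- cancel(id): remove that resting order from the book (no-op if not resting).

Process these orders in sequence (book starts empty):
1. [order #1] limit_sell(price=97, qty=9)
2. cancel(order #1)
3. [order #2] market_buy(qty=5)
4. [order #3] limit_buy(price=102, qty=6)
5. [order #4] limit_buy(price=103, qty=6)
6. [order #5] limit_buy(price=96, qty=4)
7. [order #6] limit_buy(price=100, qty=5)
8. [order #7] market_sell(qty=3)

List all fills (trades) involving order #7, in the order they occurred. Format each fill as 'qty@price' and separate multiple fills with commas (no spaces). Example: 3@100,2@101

After op 1 [order #1] limit_sell(price=97, qty=9): fills=none; bids=[-] asks=[#1:9@97]
After op 2 cancel(order #1): fills=none; bids=[-] asks=[-]
After op 3 [order #2] market_buy(qty=5): fills=none; bids=[-] asks=[-]
After op 4 [order #3] limit_buy(price=102, qty=6): fills=none; bids=[#3:6@102] asks=[-]
After op 5 [order #4] limit_buy(price=103, qty=6): fills=none; bids=[#4:6@103 #3:6@102] asks=[-]
After op 6 [order #5] limit_buy(price=96, qty=4): fills=none; bids=[#4:6@103 #3:6@102 #5:4@96] asks=[-]
After op 7 [order #6] limit_buy(price=100, qty=5): fills=none; bids=[#4:6@103 #3:6@102 #6:5@100 #5:4@96] asks=[-]
After op 8 [order #7] market_sell(qty=3): fills=#4x#7:3@103; bids=[#4:3@103 #3:6@102 #6:5@100 #5:4@96] asks=[-]

Answer: 3@103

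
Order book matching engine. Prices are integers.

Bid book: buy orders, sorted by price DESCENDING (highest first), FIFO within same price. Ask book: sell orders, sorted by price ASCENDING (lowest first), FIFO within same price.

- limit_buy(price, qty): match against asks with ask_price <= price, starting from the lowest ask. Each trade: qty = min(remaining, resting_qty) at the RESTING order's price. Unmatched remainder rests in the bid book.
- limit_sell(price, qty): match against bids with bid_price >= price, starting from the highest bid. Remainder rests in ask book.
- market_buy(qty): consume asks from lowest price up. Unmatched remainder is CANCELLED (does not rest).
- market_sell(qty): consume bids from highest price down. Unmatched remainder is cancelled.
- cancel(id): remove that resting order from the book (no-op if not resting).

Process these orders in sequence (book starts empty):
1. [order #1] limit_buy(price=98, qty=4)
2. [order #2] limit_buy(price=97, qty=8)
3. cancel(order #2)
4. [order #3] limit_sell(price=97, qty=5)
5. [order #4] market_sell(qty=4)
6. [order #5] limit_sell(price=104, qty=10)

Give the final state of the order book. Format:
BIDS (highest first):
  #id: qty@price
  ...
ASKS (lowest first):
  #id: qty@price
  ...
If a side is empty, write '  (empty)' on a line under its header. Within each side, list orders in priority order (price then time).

Answer: BIDS (highest first):
  (empty)
ASKS (lowest first):
  #3: 1@97
  #5: 10@104

Derivation:
After op 1 [order #1] limit_buy(price=98, qty=4): fills=none; bids=[#1:4@98] asks=[-]
After op 2 [order #2] limit_buy(price=97, qty=8): fills=none; bids=[#1:4@98 #2:8@97] asks=[-]
After op 3 cancel(order #2): fills=none; bids=[#1:4@98] asks=[-]
After op 4 [order #3] limit_sell(price=97, qty=5): fills=#1x#3:4@98; bids=[-] asks=[#3:1@97]
After op 5 [order #4] market_sell(qty=4): fills=none; bids=[-] asks=[#3:1@97]
After op 6 [order #5] limit_sell(price=104, qty=10): fills=none; bids=[-] asks=[#3:1@97 #5:10@104]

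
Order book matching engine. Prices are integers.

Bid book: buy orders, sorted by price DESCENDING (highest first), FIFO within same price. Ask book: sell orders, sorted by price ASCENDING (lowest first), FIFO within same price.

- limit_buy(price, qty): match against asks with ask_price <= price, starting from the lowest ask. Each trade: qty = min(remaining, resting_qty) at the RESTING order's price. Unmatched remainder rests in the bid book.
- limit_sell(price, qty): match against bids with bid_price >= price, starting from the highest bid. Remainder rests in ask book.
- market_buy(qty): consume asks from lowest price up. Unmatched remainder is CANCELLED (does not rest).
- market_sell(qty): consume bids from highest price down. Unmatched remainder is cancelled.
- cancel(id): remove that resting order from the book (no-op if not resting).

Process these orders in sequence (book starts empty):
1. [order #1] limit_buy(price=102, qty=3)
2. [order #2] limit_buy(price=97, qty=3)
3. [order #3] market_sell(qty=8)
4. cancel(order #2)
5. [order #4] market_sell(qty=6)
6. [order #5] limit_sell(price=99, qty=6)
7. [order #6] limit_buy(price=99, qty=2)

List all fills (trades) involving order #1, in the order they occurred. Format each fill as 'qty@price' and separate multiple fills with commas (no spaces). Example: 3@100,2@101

Answer: 3@102

Derivation:
After op 1 [order #1] limit_buy(price=102, qty=3): fills=none; bids=[#1:3@102] asks=[-]
After op 2 [order #2] limit_buy(price=97, qty=3): fills=none; bids=[#1:3@102 #2:3@97] asks=[-]
After op 3 [order #3] market_sell(qty=8): fills=#1x#3:3@102 #2x#3:3@97; bids=[-] asks=[-]
After op 4 cancel(order #2): fills=none; bids=[-] asks=[-]
After op 5 [order #4] market_sell(qty=6): fills=none; bids=[-] asks=[-]
After op 6 [order #5] limit_sell(price=99, qty=6): fills=none; bids=[-] asks=[#5:6@99]
After op 7 [order #6] limit_buy(price=99, qty=2): fills=#6x#5:2@99; bids=[-] asks=[#5:4@99]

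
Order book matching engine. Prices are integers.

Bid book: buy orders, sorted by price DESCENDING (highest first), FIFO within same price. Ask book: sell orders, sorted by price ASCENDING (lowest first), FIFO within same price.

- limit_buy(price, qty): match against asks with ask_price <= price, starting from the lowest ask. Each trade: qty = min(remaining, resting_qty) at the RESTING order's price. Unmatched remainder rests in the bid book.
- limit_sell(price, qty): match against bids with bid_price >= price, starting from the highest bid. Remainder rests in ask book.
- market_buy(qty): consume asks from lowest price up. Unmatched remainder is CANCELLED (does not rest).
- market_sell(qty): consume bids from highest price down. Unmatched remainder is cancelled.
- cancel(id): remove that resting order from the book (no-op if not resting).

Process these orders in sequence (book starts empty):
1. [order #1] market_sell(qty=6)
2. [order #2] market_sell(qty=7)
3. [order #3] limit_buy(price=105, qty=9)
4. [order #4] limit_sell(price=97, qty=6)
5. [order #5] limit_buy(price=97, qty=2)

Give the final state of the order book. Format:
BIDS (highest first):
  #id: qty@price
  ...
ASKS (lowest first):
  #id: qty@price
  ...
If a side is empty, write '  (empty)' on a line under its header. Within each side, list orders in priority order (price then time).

Answer: BIDS (highest first):
  #3: 3@105
  #5: 2@97
ASKS (lowest first):
  (empty)

Derivation:
After op 1 [order #1] market_sell(qty=6): fills=none; bids=[-] asks=[-]
After op 2 [order #2] market_sell(qty=7): fills=none; bids=[-] asks=[-]
After op 3 [order #3] limit_buy(price=105, qty=9): fills=none; bids=[#3:9@105] asks=[-]
After op 4 [order #4] limit_sell(price=97, qty=6): fills=#3x#4:6@105; bids=[#3:3@105] asks=[-]
After op 5 [order #5] limit_buy(price=97, qty=2): fills=none; bids=[#3:3@105 #5:2@97] asks=[-]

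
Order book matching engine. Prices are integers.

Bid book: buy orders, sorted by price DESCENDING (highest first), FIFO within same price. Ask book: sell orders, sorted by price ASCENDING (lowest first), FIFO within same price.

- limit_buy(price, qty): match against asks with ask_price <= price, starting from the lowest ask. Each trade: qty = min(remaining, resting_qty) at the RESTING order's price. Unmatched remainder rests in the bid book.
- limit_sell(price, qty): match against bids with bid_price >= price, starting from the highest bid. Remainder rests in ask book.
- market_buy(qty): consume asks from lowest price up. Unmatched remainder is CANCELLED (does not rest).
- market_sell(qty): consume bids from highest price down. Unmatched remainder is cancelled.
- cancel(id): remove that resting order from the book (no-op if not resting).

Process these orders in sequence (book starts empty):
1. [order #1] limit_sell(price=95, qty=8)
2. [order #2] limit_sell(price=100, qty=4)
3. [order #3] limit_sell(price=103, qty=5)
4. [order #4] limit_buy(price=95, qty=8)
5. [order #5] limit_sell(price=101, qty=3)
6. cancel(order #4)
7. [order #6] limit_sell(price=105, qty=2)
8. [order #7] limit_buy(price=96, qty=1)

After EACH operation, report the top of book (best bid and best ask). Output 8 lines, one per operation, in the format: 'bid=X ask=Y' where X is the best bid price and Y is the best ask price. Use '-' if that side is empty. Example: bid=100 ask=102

After op 1 [order #1] limit_sell(price=95, qty=8): fills=none; bids=[-] asks=[#1:8@95]
After op 2 [order #2] limit_sell(price=100, qty=4): fills=none; bids=[-] asks=[#1:8@95 #2:4@100]
After op 3 [order #3] limit_sell(price=103, qty=5): fills=none; bids=[-] asks=[#1:8@95 #2:4@100 #3:5@103]
After op 4 [order #4] limit_buy(price=95, qty=8): fills=#4x#1:8@95; bids=[-] asks=[#2:4@100 #3:5@103]
After op 5 [order #5] limit_sell(price=101, qty=3): fills=none; bids=[-] asks=[#2:4@100 #5:3@101 #3:5@103]
After op 6 cancel(order #4): fills=none; bids=[-] asks=[#2:4@100 #5:3@101 #3:5@103]
After op 7 [order #6] limit_sell(price=105, qty=2): fills=none; bids=[-] asks=[#2:4@100 #5:3@101 #3:5@103 #6:2@105]
After op 8 [order #7] limit_buy(price=96, qty=1): fills=none; bids=[#7:1@96] asks=[#2:4@100 #5:3@101 #3:5@103 #6:2@105]

Answer: bid=- ask=95
bid=- ask=95
bid=- ask=95
bid=- ask=100
bid=- ask=100
bid=- ask=100
bid=- ask=100
bid=96 ask=100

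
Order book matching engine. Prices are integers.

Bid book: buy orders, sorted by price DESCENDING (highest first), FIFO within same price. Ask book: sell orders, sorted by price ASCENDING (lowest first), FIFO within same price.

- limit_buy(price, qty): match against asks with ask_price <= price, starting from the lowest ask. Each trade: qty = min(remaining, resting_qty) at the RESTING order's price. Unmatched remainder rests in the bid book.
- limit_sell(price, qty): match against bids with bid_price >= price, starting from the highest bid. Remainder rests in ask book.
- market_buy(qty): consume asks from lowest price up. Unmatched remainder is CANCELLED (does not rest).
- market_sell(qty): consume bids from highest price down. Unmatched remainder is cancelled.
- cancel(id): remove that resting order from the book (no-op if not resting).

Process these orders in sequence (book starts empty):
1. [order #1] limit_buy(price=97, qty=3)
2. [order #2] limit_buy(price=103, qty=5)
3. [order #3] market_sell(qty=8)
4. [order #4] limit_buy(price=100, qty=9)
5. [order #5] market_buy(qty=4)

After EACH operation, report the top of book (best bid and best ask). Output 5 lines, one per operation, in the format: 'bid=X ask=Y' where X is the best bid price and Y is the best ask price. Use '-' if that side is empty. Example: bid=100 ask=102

Answer: bid=97 ask=-
bid=103 ask=-
bid=- ask=-
bid=100 ask=-
bid=100 ask=-

Derivation:
After op 1 [order #1] limit_buy(price=97, qty=3): fills=none; bids=[#1:3@97] asks=[-]
After op 2 [order #2] limit_buy(price=103, qty=5): fills=none; bids=[#2:5@103 #1:3@97] asks=[-]
After op 3 [order #3] market_sell(qty=8): fills=#2x#3:5@103 #1x#3:3@97; bids=[-] asks=[-]
After op 4 [order #4] limit_buy(price=100, qty=9): fills=none; bids=[#4:9@100] asks=[-]
After op 5 [order #5] market_buy(qty=4): fills=none; bids=[#4:9@100] asks=[-]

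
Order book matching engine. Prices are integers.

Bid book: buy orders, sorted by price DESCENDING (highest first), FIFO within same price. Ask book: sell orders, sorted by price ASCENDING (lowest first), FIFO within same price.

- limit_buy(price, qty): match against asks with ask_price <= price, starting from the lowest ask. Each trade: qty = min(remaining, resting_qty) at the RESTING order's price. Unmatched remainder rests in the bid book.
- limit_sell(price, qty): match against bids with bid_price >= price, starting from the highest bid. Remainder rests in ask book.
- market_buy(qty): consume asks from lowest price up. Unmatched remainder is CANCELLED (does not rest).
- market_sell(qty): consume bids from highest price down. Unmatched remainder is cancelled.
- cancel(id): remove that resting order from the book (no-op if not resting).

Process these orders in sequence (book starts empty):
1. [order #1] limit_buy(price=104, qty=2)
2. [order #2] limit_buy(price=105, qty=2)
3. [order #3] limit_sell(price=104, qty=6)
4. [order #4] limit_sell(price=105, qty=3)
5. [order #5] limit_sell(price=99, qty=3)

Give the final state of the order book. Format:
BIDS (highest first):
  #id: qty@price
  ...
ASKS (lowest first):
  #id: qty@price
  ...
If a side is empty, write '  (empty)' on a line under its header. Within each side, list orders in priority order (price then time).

After op 1 [order #1] limit_buy(price=104, qty=2): fills=none; bids=[#1:2@104] asks=[-]
After op 2 [order #2] limit_buy(price=105, qty=2): fills=none; bids=[#2:2@105 #1:2@104] asks=[-]
After op 3 [order #3] limit_sell(price=104, qty=6): fills=#2x#3:2@105 #1x#3:2@104; bids=[-] asks=[#3:2@104]
After op 4 [order #4] limit_sell(price=105, qty=3): fills=none; bids=[-] asks=[#3:2@104 #4:3@105]
After op 5 [order #5] limit_sell(price=99, qty=3): fills=none; bids=[-] asks=[#5:3@99 #3:2@104 #4:3@105]

Answer: BIDS (highest first):
  (empty)
ASKS (lowest first):
  #5: 3@99
  #3: 2@104
  #4: 3@105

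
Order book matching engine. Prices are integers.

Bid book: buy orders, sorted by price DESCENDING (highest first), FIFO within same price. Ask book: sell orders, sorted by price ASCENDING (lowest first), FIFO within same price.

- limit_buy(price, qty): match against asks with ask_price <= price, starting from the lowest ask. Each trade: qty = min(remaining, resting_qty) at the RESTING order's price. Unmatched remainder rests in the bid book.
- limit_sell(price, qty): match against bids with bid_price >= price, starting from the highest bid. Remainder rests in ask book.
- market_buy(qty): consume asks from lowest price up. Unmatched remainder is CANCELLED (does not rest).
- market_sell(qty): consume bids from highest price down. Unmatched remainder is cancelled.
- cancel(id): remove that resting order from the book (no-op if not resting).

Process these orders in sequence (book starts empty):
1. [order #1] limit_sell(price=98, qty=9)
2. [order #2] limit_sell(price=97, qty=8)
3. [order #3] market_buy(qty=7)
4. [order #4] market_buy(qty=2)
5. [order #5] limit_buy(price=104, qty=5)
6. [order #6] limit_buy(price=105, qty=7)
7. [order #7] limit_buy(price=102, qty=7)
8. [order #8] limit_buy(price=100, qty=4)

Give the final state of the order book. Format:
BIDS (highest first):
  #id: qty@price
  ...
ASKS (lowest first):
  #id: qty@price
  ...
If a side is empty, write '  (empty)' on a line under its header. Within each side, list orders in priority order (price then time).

Answer: BIDS (highest first):
  #6: 4@105
  #7: 7@102
  #8: 4@100
ASKS (lowest first):
  (empty)

Derivation:
After op 1 [order #1] limit_sell(price=98, qty=9): fills=none; bids=[-] asks=[#1:9@98]
After op 2 [order #2] limit_sell(price=97, qty=8): fills=none; bids=[-] asks=[#2:8@97 #1:9@98]
After op 3 [order #3] market_buy(qty=7): fills=#3x#2:7@97; bids=[-] asks=[#2:1@97 #1:9@98]
After op 4 [order #4] market_buy(qty=2): fills=#4x#2:1@97 #4x#1:1@98; bids=[-] asks=[#1:8@98]
After op 5 [order #5] limit_buy(price=104, qty=5): fills=#5x#1:5@98; bids=[-] asks=[#1:3@98]
After op 6 [order #6] limit_buy(price=105, qty=7): fills=#6x#1:3@98; bids=[#6:4@105] asks=[-]
After op 7 [order #7] limit_buy(price=102, qty=7): fills=none; bids=[#6:4@105 #7:7@102] asks=[-]
After op 8 [order #8] limit_buy(price=100, qty=4): fills=none; bids=[#6:4@105 #7:7@102 #8:4@100] asks=[-]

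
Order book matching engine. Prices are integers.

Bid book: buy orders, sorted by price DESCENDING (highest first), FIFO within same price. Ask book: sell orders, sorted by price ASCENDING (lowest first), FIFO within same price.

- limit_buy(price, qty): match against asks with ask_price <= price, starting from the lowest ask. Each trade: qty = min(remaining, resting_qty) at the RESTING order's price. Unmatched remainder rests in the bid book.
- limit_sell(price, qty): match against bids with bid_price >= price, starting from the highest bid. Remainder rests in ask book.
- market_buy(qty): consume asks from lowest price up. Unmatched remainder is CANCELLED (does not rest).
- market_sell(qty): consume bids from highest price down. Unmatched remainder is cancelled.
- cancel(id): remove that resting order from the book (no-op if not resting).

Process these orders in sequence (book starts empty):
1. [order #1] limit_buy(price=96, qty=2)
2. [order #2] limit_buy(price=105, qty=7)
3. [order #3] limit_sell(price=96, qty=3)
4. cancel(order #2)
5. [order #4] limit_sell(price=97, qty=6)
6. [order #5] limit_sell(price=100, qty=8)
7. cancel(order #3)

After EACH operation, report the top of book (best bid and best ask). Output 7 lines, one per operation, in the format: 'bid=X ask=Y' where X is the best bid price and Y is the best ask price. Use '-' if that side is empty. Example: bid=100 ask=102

After op 1 [order #1] limit_buy(price=96, qty=2): fills=none; bids=[#1:2@96] asks=[-]
After op 2 [order #2] limit_buy(price=105, qty=7): fills=none; bids=[#2:7@105 #1:2@96] asks=[-]
After op 3 [order #3] limit_sell(price=96, qty=3): fills=#2x#3:3@105; bids=[#2:4@105 #1:2@96] asks=[-]
After op 4 cancel(order #2): fills=none; bids=[#1:2@96] asks=[-]
After op 5 [order #4] limit_sell(price=97, qty=6): fills=none; bids=[#1:2@96] asks=[#4:6@97]
After op 6 [order #5] limit_sell(price=100, qty=8): fills=none; bids=[#1:2@96] asks=[#4:6@97 #5:8@100]
After op 7 cancel(order #3): fills=none; bids=[#1:2@96] asks=[#4:6@97 #5:8@100]

Answer: bid=96 ask=-
bid=105 ask=-
bid=105 ask=-
bid=96 ask=-
bid=96 ask=97
bid=96 ask=97
bid=96 ask=97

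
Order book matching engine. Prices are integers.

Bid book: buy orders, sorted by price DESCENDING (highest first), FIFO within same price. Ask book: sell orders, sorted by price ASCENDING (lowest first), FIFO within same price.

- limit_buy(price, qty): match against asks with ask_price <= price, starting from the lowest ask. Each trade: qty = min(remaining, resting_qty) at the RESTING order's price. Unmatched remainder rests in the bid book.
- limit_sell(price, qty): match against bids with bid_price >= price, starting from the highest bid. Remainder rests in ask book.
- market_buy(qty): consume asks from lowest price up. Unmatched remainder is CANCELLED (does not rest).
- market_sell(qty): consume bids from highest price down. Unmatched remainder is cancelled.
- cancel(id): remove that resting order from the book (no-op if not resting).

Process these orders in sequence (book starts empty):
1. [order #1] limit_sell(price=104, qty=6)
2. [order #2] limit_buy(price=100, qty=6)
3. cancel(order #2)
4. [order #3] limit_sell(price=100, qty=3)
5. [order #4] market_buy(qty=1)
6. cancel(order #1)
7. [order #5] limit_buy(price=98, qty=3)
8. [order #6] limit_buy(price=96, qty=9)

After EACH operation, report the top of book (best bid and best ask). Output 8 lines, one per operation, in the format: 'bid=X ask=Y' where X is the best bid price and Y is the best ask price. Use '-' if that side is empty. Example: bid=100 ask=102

After op 1 [order #1] limit_sell(price=104, qty=6): fills=none; bids=[-] asks=[#1:6@104]
After op 2 [order #2] limit_buy(price=100, qty=6): fills=none; bids=[#2:6@100] asks=[#1:6@104]
After op 3 cancel(order #2): fills=none; bids=[-] asks=[#1:6@104]
After op 4 [order #3] limit_sell(price=100, qty=3): fills=none; bids=[-] asks=[#3:3@100 #1:6@104]
After op 5 [order #4] market_buy(qty=1): fills=#4x#3:1@100; bids=[-] asks=[#3:2@100 #1:6@104]
After op 6 cancel(order #1): fills=none; bids=[-] asks=[#3:2@100]
After op 7 [order #5] limit_buy(price=98, qty=3): fills=none; bids=[#5:3@98] asks=[#3:2@100]
After op 8 [order #6] limit_buy(price=96, qty=9): fills=none; bids=[#5:3@98 #6:9@96] asks=[#3:2@100]

Answer: bid=- ask=104
bid=100 ask=104
bid=- ask=104
bid=- ask=100
bid=- ask=100
bid=- ask=100
bid=98 ask=100
bid=98 ask=100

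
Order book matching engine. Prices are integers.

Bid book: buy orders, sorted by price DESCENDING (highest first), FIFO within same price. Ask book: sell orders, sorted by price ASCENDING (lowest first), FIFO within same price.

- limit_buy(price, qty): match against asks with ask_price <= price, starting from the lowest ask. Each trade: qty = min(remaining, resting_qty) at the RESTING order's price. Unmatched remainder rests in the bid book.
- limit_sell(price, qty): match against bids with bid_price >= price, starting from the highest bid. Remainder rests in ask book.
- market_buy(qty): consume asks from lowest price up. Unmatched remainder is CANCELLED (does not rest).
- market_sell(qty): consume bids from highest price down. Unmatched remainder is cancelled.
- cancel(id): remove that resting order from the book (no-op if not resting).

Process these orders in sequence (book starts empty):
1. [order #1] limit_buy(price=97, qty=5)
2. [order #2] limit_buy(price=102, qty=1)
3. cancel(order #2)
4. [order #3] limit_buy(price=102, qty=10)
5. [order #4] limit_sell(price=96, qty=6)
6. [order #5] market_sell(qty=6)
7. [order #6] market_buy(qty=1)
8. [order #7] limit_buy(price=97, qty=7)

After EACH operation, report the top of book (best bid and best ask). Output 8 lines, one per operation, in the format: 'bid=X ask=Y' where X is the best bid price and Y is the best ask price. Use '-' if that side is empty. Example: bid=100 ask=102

After op 1 [order #1] limit_buy(price=97, qty=5): fills=none; bids=[#1:5@97] asks=[-]
After op 2 [order #2] limit_buy(price=102, qty=1): fills=none; bids=[#2:1@102 #1:5@97] asks=[-]
After op 3 cancel(order #2): fills=none; bids=[#1:5@97] asks=[-]
After op 4 [order #3] limit_buy(price=102, qty=10): fills=none; bids=[#3:10@102 #1:5@97] asks=[-]
After op 5 [order #4] limit_sell(price=96, qty=6): fills=#3x#4:6@102; bids=[#3:4@102 #1:5@97] asks=[-]
After op 6 [order #5] market_sell(qty=6): fills=#3x#5:4@102 #1x#5:2@97; bids=[#1:3@97] asks=[-]
After op 7 [order #6] market_buy(qty=1): fills=none; bids=[#1:3@97] asks=[-]
After op 8 [order #7] limit_buy(price=97, qty=7): fills=none; bids=[#1:3@97 #7:7@97] asks=[-]

Answer: bid=97 ask=-
bid=102 ask=-
bid=97 ask=-
bid=102 ask=-
bid=102 ask=-
bid=97 ask=-
bid=97 ask=-
bid=97 ask=-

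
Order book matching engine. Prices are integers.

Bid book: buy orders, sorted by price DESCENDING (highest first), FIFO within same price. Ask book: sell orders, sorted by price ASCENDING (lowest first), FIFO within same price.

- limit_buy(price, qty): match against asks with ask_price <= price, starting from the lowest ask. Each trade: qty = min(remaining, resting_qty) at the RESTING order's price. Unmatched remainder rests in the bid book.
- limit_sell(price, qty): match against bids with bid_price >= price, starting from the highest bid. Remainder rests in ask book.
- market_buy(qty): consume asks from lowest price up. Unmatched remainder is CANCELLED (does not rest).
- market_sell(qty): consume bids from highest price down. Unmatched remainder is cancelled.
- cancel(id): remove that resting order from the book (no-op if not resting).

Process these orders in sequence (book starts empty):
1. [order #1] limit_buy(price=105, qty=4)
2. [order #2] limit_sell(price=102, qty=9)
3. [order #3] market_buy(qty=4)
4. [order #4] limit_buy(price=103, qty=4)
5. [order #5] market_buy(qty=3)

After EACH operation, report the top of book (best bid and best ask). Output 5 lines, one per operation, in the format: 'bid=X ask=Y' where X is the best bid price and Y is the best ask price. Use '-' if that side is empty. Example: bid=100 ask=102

Answer: bid=105 ask=-
bid=- ask=102
bid=- ask=102
bid=103 ask=-
bid=103 ask=-

Derivation:
After op 1 [order #1] limit_buy(price=105, qty=4): fills=none; bids=[#1:4@105] asks=[-]
After op 2 [order #2] limit_sell(price=102, qty=9): fills=#1x#2:4@105; bids=[-] asks=[#2:5@102]
After op 3 [order #3] market_buy(qty=4): fills=#3x#2:4@102; bids=[-] asks=[#2:1@102]
After op 4 [order #4] limit_buy(price=103, qty=4): fills=#4x#2:1@102; bids=[#4:3@103] asks=[-]
After op 5 [order #5] market_buy(qty=3): fills=none; bids=[#4:3@103] asks=[-]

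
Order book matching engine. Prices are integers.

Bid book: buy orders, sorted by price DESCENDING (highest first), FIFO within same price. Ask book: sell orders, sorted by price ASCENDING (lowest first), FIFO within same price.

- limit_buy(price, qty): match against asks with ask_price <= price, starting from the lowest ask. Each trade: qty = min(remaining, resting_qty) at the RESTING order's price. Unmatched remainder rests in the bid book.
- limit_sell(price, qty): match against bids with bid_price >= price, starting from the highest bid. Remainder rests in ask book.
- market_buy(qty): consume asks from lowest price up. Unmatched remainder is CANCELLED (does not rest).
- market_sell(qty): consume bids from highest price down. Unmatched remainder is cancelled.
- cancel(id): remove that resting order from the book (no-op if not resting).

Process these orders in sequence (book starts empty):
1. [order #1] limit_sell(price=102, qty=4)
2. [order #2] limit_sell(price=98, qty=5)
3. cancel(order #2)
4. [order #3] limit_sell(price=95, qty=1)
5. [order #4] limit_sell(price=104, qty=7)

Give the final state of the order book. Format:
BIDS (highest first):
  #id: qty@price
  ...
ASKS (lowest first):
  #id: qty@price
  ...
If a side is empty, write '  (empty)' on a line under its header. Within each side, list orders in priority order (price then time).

Answer: BIDS (highest first):
  (empty)
ASKS (lowest first):
  #3: 1@95
  #1: 4@102
  #4: 7@104

Derivation:
After op 1 [order #1] limit_sell(price=102, qty=4): fills=none; bids=[-] asks=[#1:4@102]
After op 2 [order #2] limit_sell(price=98, qty=5): fills=none; bids=[-] asks=[#2:5@98 #1:4@102]
After op 3 cancel(order #2): fills=none; bids=[-] asks=[#1:4@102]
After op 4 [order #3] limit_sell(price=95, qty=1): fills=none; bids=[-] asks=[#3:1@95 #1:4@102]
After op 5 [order #4] limit_sell(price=104, qty=7): fills=none; bids=[-] asks=[#3:1@95 #1:4@102 #4:7@104]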